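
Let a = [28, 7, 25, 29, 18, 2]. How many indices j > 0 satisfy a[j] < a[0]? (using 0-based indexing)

The element at index 0 is 28.
Elements after it: 7, 25, 29, 18, 2
Those smaller than 28: 7, 25, 18, 2

4 such elements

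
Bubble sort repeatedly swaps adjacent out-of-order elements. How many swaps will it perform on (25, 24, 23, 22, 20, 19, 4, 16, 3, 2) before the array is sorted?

Each adjacent swap fixes exactly one inversion, so the minimum swap count equals the number of inversions.
Count inversions — for each element, later elements that are smaller:
25: 24, 23, 22, 20, 19, 4, 16, 3, 2 → 9
24: 23, 22, 20, 19, 4, 16, 3, 2 → 8
23: 22, 20, 19, 4, 16, 3, 2 → 7
22: 20, 19, 4, 16, 3, 2 → 6
20: 19, 4, 16, 3, 2 → 5
19: 4, 16, 3, 2 → 4
4: 3, 2 → 2
16: 3, 2 → 2
3: 2 → 1
2: none → 0
Total inversions: 9 + 8 + 7 + 6 + 5 + 4 + 2 + 2 + 1 + 0 = 44

44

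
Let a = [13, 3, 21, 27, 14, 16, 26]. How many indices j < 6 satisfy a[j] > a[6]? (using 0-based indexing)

The element at index 6 is 26.
Elements before it: 13, 3, 21, 27, 14, 16
Those larger than 26: 27

1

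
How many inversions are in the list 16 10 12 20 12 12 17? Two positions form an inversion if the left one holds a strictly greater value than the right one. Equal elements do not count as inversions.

Count, for each position, how many later elements it exceeds:
16 → 10, 12, 12, 12 → 4
10 → none → 0
12 → none → 0
20 → 12, 12, 17 → 3
12 → none → 0
12 → none → 0
17 → none → 0
Sum: 4 + 0 + 0 + 3 + 0 + 0 + 0 = 7

There are 7 out-of-order pairs.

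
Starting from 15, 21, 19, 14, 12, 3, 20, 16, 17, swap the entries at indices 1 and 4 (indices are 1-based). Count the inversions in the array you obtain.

Positions 1 and 4 hold 15 and 14; after swapping, the array is [14, 21, 19, 15, 12, 3, 20, 16, 17].
Sweep left to right; for each value list the smaller values that follow it:
14 → 12, 3 → 2
21 → 19, 15, 12, 3, 20, 16, 17 → 7
19 → 15, 12, 3, 16, 17 → 5
15 → 12, 3 → 2
12 → 3 → 1
3 → none → 0
20 → 16, 17 → 2
16 → none → 0
17 → none → 0
Sum: 2 + 7 + 5 + 2 + 1 + 0 + 2 + 0 + 0 = 19

19 inversions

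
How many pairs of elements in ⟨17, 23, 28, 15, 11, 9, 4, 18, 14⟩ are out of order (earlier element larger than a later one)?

25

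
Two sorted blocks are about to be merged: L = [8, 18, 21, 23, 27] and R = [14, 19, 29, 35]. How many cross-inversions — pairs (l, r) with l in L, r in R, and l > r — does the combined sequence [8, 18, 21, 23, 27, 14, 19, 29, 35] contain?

7

For each element r of the right run, count left-run elements greater than r:
r = 14: 18, 21, 23, 27 → 4
r = 19: 21, 23, 27 → 3
r = 29: none → 0
r = 35: none → 0
Cross-inversions: 4 + 3 + 0 + 0 = 7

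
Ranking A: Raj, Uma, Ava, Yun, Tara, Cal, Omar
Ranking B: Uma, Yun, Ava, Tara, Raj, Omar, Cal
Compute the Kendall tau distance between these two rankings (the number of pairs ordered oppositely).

Assign each item its position (1..7) in the first ordering, then rewrite the second ordering as that position sequence:
positions: Raj→1, Uma→2, Ava→3, Yun→4, Tara→5, Cal→6, Omar→7
second ordering as positions: [2, 4, 3, 5, 1, 7, 6]
Discordant pairs = inversions in this position sequence.
2: 1 → 1
4: 3, 1 → 2
3: 1 → 1
5: 1 → 1
1: 0
7: 6 → 1
6: 0
Total: 1 + 2 + 1 + 1 + 0 + 1 + 0 = 6

6 discordant pairs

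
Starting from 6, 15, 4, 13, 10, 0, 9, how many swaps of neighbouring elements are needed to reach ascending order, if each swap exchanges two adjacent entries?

13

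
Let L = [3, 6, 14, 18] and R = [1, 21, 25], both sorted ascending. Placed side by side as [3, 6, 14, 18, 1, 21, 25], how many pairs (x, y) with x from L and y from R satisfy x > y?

4

For each element r of the right run, count left-run elements greater than r:
r = 1: 3, 6, 14, 18 → 4
r = 21: none → 0
r = 25: none → 0
Cross-inversions: 4 + 0 + 0 = 4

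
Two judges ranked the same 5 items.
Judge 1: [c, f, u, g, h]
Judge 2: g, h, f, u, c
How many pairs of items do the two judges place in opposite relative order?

Assign each item its position (1..5) in the first ordering, then rewrite the second ordering as that position sequence:
positions: c→1, f→2, u→3, g→4, h→5
second ordering as positions: [4, 5, 2, 3, 1]
Discordant pairs = inversions in this position sequence.
4: 2, 3, 1 → 3
5: 2, 3, 1 → 3
2: 1 → 1
3: 1 → 1
1: 0
Total: 3 + 3 + 1 + 1 + 0 = 8

8 discordant pairs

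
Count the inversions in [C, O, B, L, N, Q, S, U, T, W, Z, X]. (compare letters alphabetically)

For each element, count later entries that are smaller:
C → B → 1
O → B, L, N → 3
B → none → 0
L → none → 0
N → none → 0
Q → none → 0
S → none → 0
U → T → 1
T → none → 0
W → none → 0
Z → X → 1
X → none → 0
Sum: 1 + 3 + 0 + 0 + 0 + 0 + 0 + 1 + 0 + 0 + 1 + 0 = 6

6 out-of-order pairs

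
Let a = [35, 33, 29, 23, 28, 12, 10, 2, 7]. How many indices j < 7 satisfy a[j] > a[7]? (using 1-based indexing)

6 such elements

The element at index 7 is 10.
Elements before it: 35, 33, 29, 23, 28, 12
Those larger than 10: 35, 33, 29, 23, 28, 12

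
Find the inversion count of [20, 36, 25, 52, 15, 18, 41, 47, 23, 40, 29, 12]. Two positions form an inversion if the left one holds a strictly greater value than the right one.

35

Element-by-element contributions:
20: 3
36: 6
25: 4
52: 8
15: 1
18: 1
41: 4
47: 4
23: 1
40: 2
29: 1
12: 0
Sum: 3 + 6 + 4 + 8 + 1 + 1 + 4 + 4 + 1 + 2 + 1 + 0 = 35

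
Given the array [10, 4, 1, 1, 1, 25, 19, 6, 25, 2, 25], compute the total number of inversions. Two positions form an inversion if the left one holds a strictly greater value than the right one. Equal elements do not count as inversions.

There are 17 inversions.

For each element, count later entries that are smaller:
10: 6
4: 4
1: 0
1: 0
1: 0
25: 3
19: 2
6: 1
25: 1
2: 0
25: 0
Sum: 6 + 4 + 0 + 0 + 0 + 3 + 2 + 1 + 1 + 0 + 0 = 17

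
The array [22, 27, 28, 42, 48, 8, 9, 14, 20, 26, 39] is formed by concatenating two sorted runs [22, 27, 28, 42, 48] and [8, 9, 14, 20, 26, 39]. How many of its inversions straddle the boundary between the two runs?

For each element r of the right run, count left-run elements greater than r:
r = 8: 22, 27, 28, 42, 48 → 5
r = 9: 22, 27, 28, 42, 48 → 5
r = 14: 22, 27, 28, 42, 48 → 5
r = 20: 22, 27, 28, 42, 48 → 5
r = 26: 27, 28, 42, 48 → 4
r = 39: 42, 48 → 2
Cross-inversions: 5 + 5 + 5 + 5 + 4 + 2 = 26

26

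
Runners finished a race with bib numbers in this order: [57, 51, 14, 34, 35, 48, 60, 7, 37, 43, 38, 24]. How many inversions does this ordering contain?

Sweep left to right; for each value list the smaller values that follow it:
57: 10
51: 9
14: 1
34: 2
35: 2
48: 5
60: 5
7: 0
37: 1
43: 2
38: 1
24: 0
Sum: 10 + 9 + 1 + 2 + 2 + 5 + 5 + 0 + 1 + 2 + 1 + 0 = 38

There are 38 inversions.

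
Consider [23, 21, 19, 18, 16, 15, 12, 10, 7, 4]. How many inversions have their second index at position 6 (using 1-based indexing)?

The element at index 6 is 15.
Elements before it: 23, 21, 19, 18, 16
Those larger than 15: 23, 21, 19, 18, 16

5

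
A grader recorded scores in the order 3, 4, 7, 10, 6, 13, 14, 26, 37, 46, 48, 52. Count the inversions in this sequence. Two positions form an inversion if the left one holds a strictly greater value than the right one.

2 inversions

Element-by-element contributions:
3: 0
4: 0
7: 1
10: 1
6: 0
13: 0
14: 0
26: 0
37: 0
46: 0
48: 0
52: 0
Sum: 0 + 0 + 1 + 1 + 0 + 0 + 0 + 0 + 0 + 0 + 0 + 0 = 2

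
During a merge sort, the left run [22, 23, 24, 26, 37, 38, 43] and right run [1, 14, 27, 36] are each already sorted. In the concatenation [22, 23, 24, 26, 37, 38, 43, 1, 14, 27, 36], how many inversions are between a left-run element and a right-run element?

20

For each element r of the right run, count left-run elements greater than r:
r = 1: 22, 23, 24, 26, 37, 38, 43 → 7
r = 14: 22, 23, 24, 26, 37, 38, 43 → 7
r = 27: 37, 38, 43 → 3
r = 36: 37, 38, 43 → 3
Cross-inversions: 7 + 7 + 3 + 3 = 20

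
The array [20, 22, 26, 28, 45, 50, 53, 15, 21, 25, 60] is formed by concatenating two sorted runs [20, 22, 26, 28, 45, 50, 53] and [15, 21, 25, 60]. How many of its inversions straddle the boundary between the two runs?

18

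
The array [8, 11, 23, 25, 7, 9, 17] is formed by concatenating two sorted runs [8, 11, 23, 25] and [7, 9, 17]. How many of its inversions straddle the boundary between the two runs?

Take each right-half value and tally the left-half values above it:
r = 7: 8, 11, 23, 25 → 4
r = 9: 11, 23, 25 → 3
r = 17: 23, 25 → 2
Cross-inversions: 4 + 3 + 2 = 9

9 split inversions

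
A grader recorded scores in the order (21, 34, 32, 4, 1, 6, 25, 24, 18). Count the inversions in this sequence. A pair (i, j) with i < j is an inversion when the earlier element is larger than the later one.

21

Count, for each position, how many later elements it exceeds:
21 → 4, 1, 6, 18 → 4
34 → 32, 4, 1, 6, 25, 24, 18 → 7
32 → 4, 1, 6, 25, 24, 18 → 6
4 → 1 → 1
1 → none → 0
6 → none → 0
25 → 24, 18 → 2
24 → 18 → 1
18 → none → 0
Sum: 4 + 7 + 6 + 1 + 0 + 0 + 2 + 1 + 0 = 21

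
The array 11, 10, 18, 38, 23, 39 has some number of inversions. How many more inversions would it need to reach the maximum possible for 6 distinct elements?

13 inversions short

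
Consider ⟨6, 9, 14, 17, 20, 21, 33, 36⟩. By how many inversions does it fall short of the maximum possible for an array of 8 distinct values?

28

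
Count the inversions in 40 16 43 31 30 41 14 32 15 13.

32 inversions

For each element, count later entries that are smaller:
40: 7
16: 3
43: 7
31: 4
30: 3
41: 4
14: 1
32: 2
15: 1
13: 0
Sum: 7 + 3 + 7 + 4 + 3 + 4 + 1 + 2 + 1 + 0 = 32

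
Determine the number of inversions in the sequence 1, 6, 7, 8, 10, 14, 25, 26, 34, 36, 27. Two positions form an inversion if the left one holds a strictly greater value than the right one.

Out-of-order pairs: 2

Sweep left to right; for each value list the smaller values that follow it:
1: 0
6: 0
7: 0
8: 0
10: 0
14: 0
25: 0
26: 0
34: 1
36: 1
27: 0
Sum: 0 + 0 + 0 + 0 + 0 + 0 + 0 + 0 + 1 + 1 + 0 = 2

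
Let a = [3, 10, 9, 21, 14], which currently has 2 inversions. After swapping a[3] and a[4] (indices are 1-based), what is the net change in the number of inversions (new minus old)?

+1

Positions 3 and 4 hold 9 and 21; after swapping, the array is [3, 10, 21, 9, 14].
Element-by-element contributions:
3: 0
10: 1
21: 2
9: 0
14: 0
Sum: 0 + 1 + 2 + 0 + 0 = 3
Change: 3 − 2 = +1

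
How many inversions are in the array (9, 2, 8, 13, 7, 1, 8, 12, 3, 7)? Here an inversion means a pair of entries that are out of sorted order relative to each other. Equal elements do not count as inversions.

Element-by-element contributions:
9: 7
2: 1
8: 4
13: 6
7: 2
1: 0
8: 2
12: 2
3: 0
7: 0
Sum: 7 + 1 + 4 + 6 + 2 + 0 + 2 + 2 + 0 + 0 = 24

24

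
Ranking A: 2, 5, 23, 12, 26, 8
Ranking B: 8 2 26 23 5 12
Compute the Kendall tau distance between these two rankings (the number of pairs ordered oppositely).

9 discordant pairs

Assign each item its position (1..6) in the first ordering, then rewrite the second ordering as that position sequence:
positions: 2→1, 5→2, 23→3, 12→4, 26→5, 8→6
second ordering as positions: [6, 1, 5, 3, 2, 4]
Discordant pairs = inversions in this position sequence.
6: 1, 5, 3, 2, 4 → 5
1: 0
5: 3, 2, 4 → 3
3: 2 → 1
2: 0
4: 0
Total: 5 + 0 + 3 + 1 + 0 + 0 = 9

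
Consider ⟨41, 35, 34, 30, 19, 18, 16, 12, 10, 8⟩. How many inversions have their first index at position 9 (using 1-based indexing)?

The element at index 9 is 10.
Elements after it: 8
Those smaller than 10: 8

1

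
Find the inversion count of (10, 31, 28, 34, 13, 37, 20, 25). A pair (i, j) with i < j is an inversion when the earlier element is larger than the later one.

Sweep left to right; for each value list the smaller values that follow it:
10: 0
31: 4
28: 3
34: 3
13: 0
37: 2
20: 0
25: 0
Sum: 0 + 4 + 3 + 3 + 0 + 2 + 0 + 0 = 12

Inversions: 12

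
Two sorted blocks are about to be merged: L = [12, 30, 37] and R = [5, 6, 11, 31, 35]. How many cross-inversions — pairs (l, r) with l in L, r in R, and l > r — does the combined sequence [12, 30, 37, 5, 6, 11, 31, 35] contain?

11

Take each right-half value and tally the left-half values above it:
r = 5: 12, 30, 37 → 3
r = 6: 12, 30, 37 → 3
r = 11: 12, 30, 37 → 3
r = 31: 37 → 1
r = 35: 37 → 1
Cross-inversions: 3 + 3 + 3 + 1 + 1 = 11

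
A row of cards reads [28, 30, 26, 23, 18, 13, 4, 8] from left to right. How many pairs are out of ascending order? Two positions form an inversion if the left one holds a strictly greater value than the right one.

Element-by-element contributions:
28 → 26, 23, 18, 13, 4, 8 → 6
30 → 26, 23, 18, 13, 4, 8 → 6
26 → 23, 18, 13, 4, 8 → 5
23 → 18, 13, 4, 8 → 4
18 → 13, 4, 8 → 3
13 → 4, 8 → 2
4 → none → 0
8 → none → 0
Sum: 6 + 6 + 5 + 4 + 3 + 2 + 0 + 0 = 26

26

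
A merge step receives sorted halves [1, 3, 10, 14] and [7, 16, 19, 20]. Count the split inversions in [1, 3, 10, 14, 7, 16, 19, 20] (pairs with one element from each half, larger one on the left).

2

For each element r of the right run, count left-run elements greater than r:
r = 7: 10, 14 → 2
r = 16: none → 0
r = 19: none → 0
r = 20: none → 0
Cross-inversions: 2 + 0 + 0 + 0 = 2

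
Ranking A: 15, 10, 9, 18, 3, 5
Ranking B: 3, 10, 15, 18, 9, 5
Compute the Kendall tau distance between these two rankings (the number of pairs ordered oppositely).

6

Assign each item its position (1..6) in the first ordering, then rewrite the second ordering as that position sequence:
positions: 15→1, 10→2, 9→3, 18→4, 3→5, 5→6
second ordering as positions: [5, 2, 1, 4, 3, 6]
Discordant pairs = inversions in this position sequence.
5: 2, 1, 4, 3 → 4
2: 1 → 1
1: 0
4: 3 → 1
3: 0
6: 0
Total: 4 + 1 + 0 + 1 + 0 + 0 = 6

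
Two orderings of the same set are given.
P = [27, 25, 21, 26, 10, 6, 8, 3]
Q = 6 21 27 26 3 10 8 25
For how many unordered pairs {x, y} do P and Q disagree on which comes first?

13 disagreeing pairs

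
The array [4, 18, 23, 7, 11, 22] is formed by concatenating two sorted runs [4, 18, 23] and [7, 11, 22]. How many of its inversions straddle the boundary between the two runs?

5 cross-inversions

For each element r of the right run, count left-run elements greater than r:
r = 7: 18, 23 → 2
r = 11: 18, 23 → 2
r = 22: 23 → 1
Cross-inversions: 2 + 2 + 1 = 5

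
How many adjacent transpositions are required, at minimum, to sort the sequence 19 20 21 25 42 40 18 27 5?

Minimum adjacent swaps = number of inversions (each swap of adjacent out-of-order elements removes one inversion and no swap can remove more).
Count inversions — for each element, later elements that are smaller:
19: 18, 5 → 2
20: 18, 5 → 2
21: 18, 5 → 2
25: 18, 5 → 2
42: 40, 18, 27, 5 → 4
40: 18, 27, 5 → 3
18: 5 → 1
27: 5 → 1
5: none → 0
Total inversions: 2 + 2 + 2 + 2 + 4 + 3 + 1 + 1 + 0 = 17

17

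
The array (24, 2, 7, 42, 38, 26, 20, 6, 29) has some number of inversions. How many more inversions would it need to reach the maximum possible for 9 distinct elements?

19

Maximum inversions for 9 distinct elements is C(9, 2) = 9·8/2 = 36.
Current inversions — for each element, count later smaller elements:
24: 4
2: 0
7: 1
42: 5
38: 4
26: 2
20: 1
6: 0
29: 0
Current total: 4 + 0 + 1 + 5 + 4 + 2 + 1 + 0 + 0 = 17
Shortfall: 36 − 17 = 19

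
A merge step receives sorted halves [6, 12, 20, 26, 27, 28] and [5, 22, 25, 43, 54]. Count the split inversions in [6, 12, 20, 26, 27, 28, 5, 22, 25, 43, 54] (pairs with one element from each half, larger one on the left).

Take each right-half value and tally the left-half values above it:
r = 5: 6, 12, 20, 26, 27, 28 → 6
r = 22: 26, 27, 28 → 3
r = 25: 26, 27, 28 → 3
r = 43: none → 0
r = 54: none → 0
Cross-inversions: 6 + 3 + 3 + 0 + 0 = 12

12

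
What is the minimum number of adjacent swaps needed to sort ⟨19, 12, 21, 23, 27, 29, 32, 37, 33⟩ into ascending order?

The minimum number of adjacent swaps to sort an array equals its inversion count, since every such swap removes exactly one inversion.
Count inversions — for each element, later elements that are smaller:
19: 12 → 1
12: none → 0
21: none → 0
23: none → 0
27: none → 0
29: none → 0
32: none → 0
37: 33 → 1
33: none → 0
Total inversions: 1 + 0 + 0 + 0 + 0 + 0 + 0 + 1 + 0 = 2

2 adjacent swaps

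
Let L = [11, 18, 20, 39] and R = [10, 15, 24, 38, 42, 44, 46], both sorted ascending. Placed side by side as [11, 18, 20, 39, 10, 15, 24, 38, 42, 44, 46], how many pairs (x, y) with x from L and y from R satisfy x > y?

Count, for every r in R, how many entries of L exceed r:
r = 10: 11, 18, 20, 39 → 4
r = 15: 18, 20, 39 → 3
r = 24: 39 → 1
r = 38: 39 → 1
r = 42: none → 0
r = 44: none → 0
r = 46: none → 0
Cross-inversions: 4 + 3 + 1 + 1 + 0 + 0 + 0 = 9

There are 9 split inversions.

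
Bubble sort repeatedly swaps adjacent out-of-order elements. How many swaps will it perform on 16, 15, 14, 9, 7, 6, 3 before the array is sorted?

There are 21 adjacent swaps.

Minimum adjacent swaps = number of inversions (each swap of adjacent out-of-order elements removes one inversion and no swap can remove more).
Count inversions — for each element, later elements that are smaller:
16: 15, 14, 9, 7, 6, 3 → 6
15: 14, 9, 7, 6, 3 → 5
14: 9, 7, 6, 3 → 4
9: 7, 6, 3 → 3
7: 6, 3 → 2
6: 3 → 1
3: none → 0
Total inversions: 6 + 5 + 4 + 3 + 2 + 1 + 0 = 21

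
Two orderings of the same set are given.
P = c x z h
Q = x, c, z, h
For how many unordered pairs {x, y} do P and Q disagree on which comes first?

1

Assign each item its position (1..4) in the first ordering, then rewrite the second ordering as that position sequence:
positions: c→1, x→2, z→3, h→4
second ordering as positions: [2, 1, 3, 4]
Discordant pairs = inversions in this position sequence.
2: 1 → 1
1: 0
3: 0
4: 0
Total: 1 + 0 + 0 + 0 = 1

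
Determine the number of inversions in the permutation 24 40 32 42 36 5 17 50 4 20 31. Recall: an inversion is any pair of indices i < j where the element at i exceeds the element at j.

32 inversions

Sweep left to right; for each value list the smaller values that follow it:
24 → 5, 17, 4, 20 → 4
40 → 32, 36, 5, 17, 4, 20, 31 → 7
32 → 5, 17, 4, 20, 31 → 5
42 → 36, 5, 17, 4, 20, 31 → 6
36 → 5, 17, 4, 20, 31 → 5
5 → 4 → 1
17 → 4 → 1
50 → 4, 20, 31 → 3
4 → none → 0
20 → none → 0
31 → none → 0
Sum: 4 + 7 + 5 + 6 + 5 + 1 + 1 + 3 + 0 + 0 + 0 = 32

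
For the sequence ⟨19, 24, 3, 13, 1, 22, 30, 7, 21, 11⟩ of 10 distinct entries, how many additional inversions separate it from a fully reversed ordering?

22 inversions short

Maximum inversions for 10 distinct elements is C(10, 2) = 10·9/2 = 45.
Current inversions — for each element, count later smaller elements:
19: 5
24: 7
3: 1
13: 3
1: 0
22: 3
30: 3
7: 0
21: 1
11: 0
Current total: 5 + 7 + 1 + 3 + 0 + 3 + 3 + 0 + 1 + 0 = 23
Shortfall: 45 − 23 = 22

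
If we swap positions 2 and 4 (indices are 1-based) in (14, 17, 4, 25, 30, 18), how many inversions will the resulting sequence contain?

5 inversions

Positions 2 and 4 hold 17 and 25; after swapping, the array is [14, 25, 4, 17, 30, 18].
Element-by-element contributions:
14: 1
25: 3
4: 0
17: 0
30: 1
18: 0
Sum: 1 + 3 + 0 + 0 + 1 + 0 = 5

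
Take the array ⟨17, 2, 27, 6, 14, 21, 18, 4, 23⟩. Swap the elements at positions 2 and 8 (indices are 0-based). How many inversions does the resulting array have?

Positions 2 and 8 hold 27 and 23; after swapping, the array is [17, 2, 23, 6, 14, 21, 18, 4, 27].
Count, for each position, how many later elements it exceeds:
17: 4
2: 0
23: 5
6: 1
14: 1
21: 2
18: 1
4: 0
27: 0
Sum: 4 + 0 + 5 + 1 + 1 + 2 + 1 + 0 + 0 = 14

14 inversions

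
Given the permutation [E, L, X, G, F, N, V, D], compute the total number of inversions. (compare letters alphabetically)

Count, for each position, how many later elements it exceeds:
E: 1
L: 3
X: 5
G: 2
F: 1
N: 1
V: 1
D: 0
Sum: 1 + 3 + 5 + 2 + 1 + 1 + 1 + 0 = 14

There are 14 inversions.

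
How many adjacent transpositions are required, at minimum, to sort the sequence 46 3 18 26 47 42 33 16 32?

18

Minimum adjacent swaps = number of inversions (each swap of adjacent out-of-order elements removes one inversion and no swap can remove more).
Count inversions — for each element, later elements that are smaller:
46: 3, 18, 26, 42, 33, 16, 32 → 7
3: none → 0
18: 16 → 1
26: 16 → 1
47: 42, 33, 16, 32 → 4
42: 33, 16, 32 → 3
33: 16, 32 → 2
16: none → 0
32: none → 0
Total inversions: 7 + 0 + 1 + 1 + 4 + 3 + 2 + 0 + 0 = 18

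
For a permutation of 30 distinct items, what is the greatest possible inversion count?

435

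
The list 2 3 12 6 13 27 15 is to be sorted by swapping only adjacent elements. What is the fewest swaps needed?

The minimum number of adjacent swaps to sort an array equals its inversion count, since every such swap removes exactly one inversion.
Count inversions — for each element, later elements that are smaller:
2: none → 0
3: none → 0
12: 6 → 1
6: none → 0
13: none → 0
27: 15 → 1
15: none → 0
Total inversions: 0 + 0 + 1 + 0 + 0 + 1 + 0 = 2

2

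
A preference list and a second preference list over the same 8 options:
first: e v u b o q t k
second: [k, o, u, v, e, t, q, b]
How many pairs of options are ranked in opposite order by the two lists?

17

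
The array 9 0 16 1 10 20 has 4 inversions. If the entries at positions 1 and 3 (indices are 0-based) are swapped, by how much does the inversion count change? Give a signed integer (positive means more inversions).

+1

Positions 1 and 3 hold 0 and 1; after swapping, the array is [9, 1, 16, 0, 10, 20].
Sweep left to right; for each value list the smaller values that follow it:
9: 2
1: 1
16: 2
0: 0
10: 0
20: 0
Sum: 2 + 1 + 2 + 0 + 0 + 0 = 5
Change: 5 − 4 = +1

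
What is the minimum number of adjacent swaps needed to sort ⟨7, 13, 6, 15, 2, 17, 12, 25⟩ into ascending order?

There are 9 adjacent swaps.

The minimum number of adjacent swaps to sort an array equals its inversion count, since every such swap removes exactly one inversion.
Count inversions — for each element, later elements that are smaller:
7: 6, 2 → 2
13: 6, 2, 12 → 3
6: 2 → 1
15: 2, 12 → 2
2: none → 0
17: 12 → 1
12: none → 0
25: none → 0
Total inversions: 2 + 3 + 1 + 2 + 0 + 1 + 0 + 0 = 9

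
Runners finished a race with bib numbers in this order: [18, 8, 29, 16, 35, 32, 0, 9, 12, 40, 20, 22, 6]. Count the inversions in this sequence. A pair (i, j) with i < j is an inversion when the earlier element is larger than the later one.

Sweep left to right; for each value list the smaller values that follow it:
18: 6
8: 2
29: 7
16: 4
35: 7
32: 6
0: 0
9: 1
12: 1
40: 3
20: 1
22: 1
6: 0
Sum: 6 + 2 + 7 + 4 + 7 + 6 + 0 + 1 + 1 + 3 + 1 + 1 + 0 = 39

39 inversions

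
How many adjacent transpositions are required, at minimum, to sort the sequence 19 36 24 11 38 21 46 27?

10 adjacent swaps

The minimum number of adjacent swaps to sort an array equals its inversion count, since every such swap removes exactly one inversion.
Count inversions — for each element, later elements that are smaller:
19: 11 → 1
36: 24, 11, 21, 27 → 4
24: 11, 21 → 2
11: none → 0
38: 21, 27 → 2
21: none → 0
46: 27 → 1
27: none → 0
Total inversions: 1 + 4 + 2 + 0 + 2 + 0 + 1 + 0 = 10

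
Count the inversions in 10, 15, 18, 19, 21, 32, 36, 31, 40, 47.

2

Sweep left to right; for each value list the smaller values that follow it:
10: 0
15: 0
18: 0
19: 0
21: 0
32: 1
36: 1
31: 0
40: 0
47: 0
Sum: 0 + 0 + 0 + 0 + 0 + 1 + 1 + 0 + 0 + 0 = 2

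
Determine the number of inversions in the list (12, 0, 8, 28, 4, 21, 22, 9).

11 out-of-order pairs

Element-by-element contributions:
12 → 0, 8, 4, 9 → 4
0 → none → 0
8 → 4 → 1
28 → 4, 21, 22, 9 → 4
4 → none → 0
21 → 9 → 1
22 → 9 → 1
9 → none → 0
Sum: 4 + 0 + 1 + 4 + 0 + 1 + 1 + 0 = 11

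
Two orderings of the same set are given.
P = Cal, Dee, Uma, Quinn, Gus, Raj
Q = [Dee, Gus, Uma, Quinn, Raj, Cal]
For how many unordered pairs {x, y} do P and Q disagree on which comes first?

Assign each item its position (1..6) in the first ordering, then rewrite the second ordering as that position sequence:
positions: Cal→1, Dee→2, Uma→3, Quinn→4, Gus→5, Raj→6
second ordering as positions: [2, 5, 3, 4, 6, 1]
Discordant pairs = inversions in this position sequence.
2: 1 → 1
5: 3, 4, 1 → 3
3: 1 → 1
4: 1 → 1
6: 1 → 1
1: 0
Total: 1 + 3 + 1 + 1 + 1 + 0 = 7

7 disagreeing pairs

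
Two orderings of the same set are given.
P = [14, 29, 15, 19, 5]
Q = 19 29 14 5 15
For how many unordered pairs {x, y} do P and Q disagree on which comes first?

There are 5 disagreeing pairs.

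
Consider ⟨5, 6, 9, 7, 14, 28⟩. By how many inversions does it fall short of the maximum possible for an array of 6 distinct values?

Maximum inversions for 6 distinct elements is C(6, 2) = 6·5/2 = 15.
Current inversions — for each element, count later smaller elements:
5: 0
6: 0
9: 1
7: 0
14: 0
28: 0
Current total: 0 + 0 + 1 + 0 + 0 + 0 = 1
Shortfall: 15 − 1 = 14

14 inversions short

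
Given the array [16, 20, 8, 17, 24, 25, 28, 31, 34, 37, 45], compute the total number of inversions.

Sweep left to right; for each value list the smaller values that follow it:
16 → 8 → 1
20 → 8, 17 → 2
8 → none → 0
17 → none → 0
24 → none → 0
25 → none → 0
28 → none → 0
31 → none → 0
34 → none → 0
37 → none → 0
45 → none → 0
Sum: 1 + 2 + 0 + 0 + 0 + 0 + 0 + 0 + 0 + 0 + 0 = 3

3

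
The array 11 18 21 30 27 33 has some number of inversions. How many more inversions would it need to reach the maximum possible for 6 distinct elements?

14 inversions short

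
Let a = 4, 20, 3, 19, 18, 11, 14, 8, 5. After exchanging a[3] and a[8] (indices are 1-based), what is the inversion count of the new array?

Positions 3 and 8 hold 3 and 8; after swapping, the array is [4, 20, 8, 19, 18, 11, 14, 3, 5].
Element-by-element contributions:
4: 1
20: 7
8: 2
19: 5
18: 4
11: 2
14: 2
3: 0
5: 0
Sum: 1 + 7 + 2 + 5 + 4 + 2 + 2 + 0 + 0 = 23

Inversions: 23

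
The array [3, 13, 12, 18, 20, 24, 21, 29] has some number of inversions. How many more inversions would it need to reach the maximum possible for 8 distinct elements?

Maximum inversions for 8 distinct elements is C(8, 2) = 8·7/2 = 28.
Current inversions — for each element, count later smaller elements:
3: 0
13: 1
12: 0
18: 0
20: 0
24: 1
21: 0
29: 0
Current total: 0 + 1 + 0 + 0 + 0 + 1 + 0 + 0 = 2
Shortfall: 28 − 2 = 26

26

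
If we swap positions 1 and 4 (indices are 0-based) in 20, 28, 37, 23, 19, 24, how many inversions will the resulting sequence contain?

Positions 1 and 4 hold 28 and 19; after swapping, the array is [20, 19, 37, 23, 28, 24].
For each element, count later entries that are smaller:
20 → 19 → 1
19 → none → 0
37 → 23, 28, 24 → 3
23 → none → 0
28 → 24 → 1
24 → none → 0
Sum: 1 + 0 + 3 + 0 + 1 + 0 = 5

5 inversions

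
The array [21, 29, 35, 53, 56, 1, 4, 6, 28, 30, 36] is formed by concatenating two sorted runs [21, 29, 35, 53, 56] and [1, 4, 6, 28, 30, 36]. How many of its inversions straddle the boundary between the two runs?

24

Take each right-half value and tally the left-half values above it:
r = 1: 21, 29, 35, 53, 56 → 5
r = 4: 21, 29, 35, 53, 56 → 5
r = 6: 21, 29, 35, 53, 56 → 5
r = 28: 29, 35, 53, 56 → 4
r = 30: 35, 53, 56 → 3
r = 36: 53, 56 → 2
Cross-inversions: 5 + 5 + 5 + 4 + 3 + 2 = 24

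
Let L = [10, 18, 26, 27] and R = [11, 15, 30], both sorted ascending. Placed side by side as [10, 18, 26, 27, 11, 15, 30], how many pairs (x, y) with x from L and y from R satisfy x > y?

Take each right-half value and tally the left-half values above it:
r = 11: 18, 26, 27 → 3
r = 15: 18, 26, 27 → 3
r = 30: none → 0
Cross-inversions: 3 + 3 + 0 = 6

6 split inversions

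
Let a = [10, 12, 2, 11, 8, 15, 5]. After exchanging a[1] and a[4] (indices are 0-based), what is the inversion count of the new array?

Positions 1 and 4 hold 12 and 8; after swapping, the array is [10, 8, 2, 11, 12, 15, 5].
Count, for each position, how many later elements it exceeds:
10 → 8, 2, 5 → 3
8 → 2, 5 → 2
2 → none → 0
11 → 5 → 1
12 → 5 → 1
15 → 5 → 1
5 → none → 0
Sum: 3 + 2 + 0 + 1 + 1 + 1 + 0 = 8

There are 8 inversions.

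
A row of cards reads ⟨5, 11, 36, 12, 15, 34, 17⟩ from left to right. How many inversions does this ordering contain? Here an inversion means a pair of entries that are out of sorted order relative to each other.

For each element, count later entries that are smaller:
5 → none → 0
11 → none → 0
36 → 12, 15, 34, 17 → 4
12 → none → 0
15 → none → 0
34 → 17 → 1
17 → none → 0
Sum: 0 + 0 + 4 + 0 + 0 + 1 + 0 = 5

5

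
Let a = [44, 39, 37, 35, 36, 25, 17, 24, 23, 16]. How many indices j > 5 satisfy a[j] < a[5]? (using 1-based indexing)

The element at index 5 is 36.
Elements after it: 25, 17, 24, 23, 16
Those smaller than 36: 25, 17, 24, 23, 16

5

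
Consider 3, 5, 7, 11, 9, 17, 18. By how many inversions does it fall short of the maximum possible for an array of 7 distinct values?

Maximum inversions for 7 distinct elements is C(7, 2) = 7·6/2 = 21.
Current inversions — for each element, count later smaller elements:
3: 0
5: 0
7: 0
11: 1
9: 0
17: 0
18: 0
Current total: 0 + 0 + 0 + 1 + 0 + 0 + 0 = 1
Shortfall: 21 − 1 = 20

20 inversions short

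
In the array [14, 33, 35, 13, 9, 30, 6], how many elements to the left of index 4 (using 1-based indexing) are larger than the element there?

The element at index 4 is 13.
Elements before it: 14, 33, 35
Those larger than 13: 14, 33, 35

3 such elements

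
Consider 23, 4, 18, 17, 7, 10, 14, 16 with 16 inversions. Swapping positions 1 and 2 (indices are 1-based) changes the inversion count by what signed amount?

-1

Positions 1 and 2 hold 23 and 4; after swapping, the array is [4, 23, 18, 17, 7, 10, 14, 16].
Sweep left to right; for each value list the smaller values that follow it:
4 → none → 0
23 → 18, 17, 7, 10, 14, 16 → 6
18 → 17, 7, 10, 14, 16 → 5
17 → 7, 10, 14, 16 → 4
7 → none → 0
10 → none → 0
14 → none → 0
16 → none → 0
Sum: 0 + 6 + 5 + 4 + 0 + 0 + 0 + 0 = 15
Change: 15 − 16 = -1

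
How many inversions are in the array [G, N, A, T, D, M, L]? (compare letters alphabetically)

10

Inversion pairs (indices are 0-based):
(0,2): G > A
(0,4): G > D
(1,2): N > A
(1,4): N > D
(1,5): N > M
(1,6): N > L
(3,4): T > D
(3,5): T > M
(3,6): T > L
(5,6): M > L
That's 10 pairs.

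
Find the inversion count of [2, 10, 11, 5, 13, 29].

Element-by-element contributions:
2: 0
10: 1
11: 1
5: 0
13: 0
29: 0
Sum: 0 + 1 + 1 + 0 + 0 + 0 = 2

2 inversions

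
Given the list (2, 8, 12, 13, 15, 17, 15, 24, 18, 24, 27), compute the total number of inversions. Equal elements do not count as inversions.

For each element, count later entries that are smaller:
2 → none → 0
8 → none → 0
12 → none → 0
13 → none → 0
15 → none → 0
17 → 15 → 1
15 → none → 0
24 → 18 → 1
18 → none → 0
24 → none → 0
27 → none → 0
Sum: 0 + 0 + 0 + 0 + 0 + 1 + 0 + 1 + 0 + 0 + 0 = 2

There are 2 out-of-order pairs.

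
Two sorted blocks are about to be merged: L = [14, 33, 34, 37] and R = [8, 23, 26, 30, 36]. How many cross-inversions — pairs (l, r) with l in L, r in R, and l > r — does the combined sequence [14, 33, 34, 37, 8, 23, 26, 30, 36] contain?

Split inversions: 14

Take each right-half value and tally the left-half values above it:
r = 8: 14, 33, 34, 37 → 4
r = 23: 33, 34, 37 → 3
r = 26: 33, 34, 37 → 3
r = 30: 33, 34, 37 → 3
r = 36: 37 → 1
Cross-inversions: 4 + 3 + 3 + 3 + 1 = 14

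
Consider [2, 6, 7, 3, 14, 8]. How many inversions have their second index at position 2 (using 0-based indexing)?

0

The element at index 2 is 7.
Elements before it: 2, 6
None of them are larger than 7.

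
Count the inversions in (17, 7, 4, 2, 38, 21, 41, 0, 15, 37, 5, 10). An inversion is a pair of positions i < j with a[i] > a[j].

Count, for each position, how many later elements it exceeds:
17: 7
7: 4
4: 2
2: 1
38: 6
21: 4
41: 5
0: 0
15: 2
37: 2
5: 0
10: 0
Sum: 7 + 4 + 2 + 1 + 6 + 4 + 5 + 0 + 2 + 2 + 0 + 0 = 33

Inversions: 33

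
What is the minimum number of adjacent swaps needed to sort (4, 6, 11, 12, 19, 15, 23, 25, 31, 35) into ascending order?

1 swap

Minimum adjacent swaps = number of inversions (each swap of adjacent out-of-order elements removes one inversion and no swap can remove more).
Count inversions — for each element, later elements that are smaller:
4: none → 0
6: none → 0
11: none → 0
12: none → 0
19: 15 → 1
15: none → 0
23: none → 0
25: none → 0
31: none → 0
35: none → 0
Total inversions: 0 + 0 + 0 + 0 + 1 + 0 + 0 + 0 + 0 + 0 = 1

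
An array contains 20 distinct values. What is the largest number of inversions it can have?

190

A reversed (strictly descending) arrangement makes every pair an inversion, giving C(20, 2) inversions.
C(20, 2) = 20·19/2 = 190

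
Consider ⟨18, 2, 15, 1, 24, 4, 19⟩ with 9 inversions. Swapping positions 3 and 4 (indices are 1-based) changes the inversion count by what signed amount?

Positions 3 and 4 hold 15 and 1; after swapping, the array is [18, 2, 1, 15, 24, 4, 19].
For each element, count later entries that are smaller:
18: 4
2: 1
1: 0
15: 1
24: 2
4: 0
19: 0
Sum: 4 + 1 + 0 + 1 + 2 + 0 + 0 = 8
Change: 8 − 9 = -1

-1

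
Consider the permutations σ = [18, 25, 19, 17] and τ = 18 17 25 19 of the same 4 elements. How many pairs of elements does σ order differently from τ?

There are 2 discordant pairs.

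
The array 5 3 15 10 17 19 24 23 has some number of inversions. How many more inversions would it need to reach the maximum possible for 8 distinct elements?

25

Maximum inversions for 8 distinct elements is C(8, 2) = 8·7/2 = 28.
Current inversions — for each element, count later smaller elements:
5: 1
3: 0
15: 1
10: 0
17: 0
19: 0
24: 1
23: 0
Current total: 1 + 0 + 1 + 0 + 0 + 0 + 1 + 0 = 3
Shortfall: 28 − 3 = 25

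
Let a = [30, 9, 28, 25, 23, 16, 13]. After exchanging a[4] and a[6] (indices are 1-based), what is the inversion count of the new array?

Positions 4 and 6 hold 25 and 16; after swapping, the array is [30, 9, 28, 16, 23, 25, 13].
Sweep left to right; for each value list the smaller values that follow it:
30: 6
9: 0
28: 4
16: 1
23: 1
25: 1
13: 0
Sum: 6 + 0 + 4 + 1 + 1 + 1 + 0 = 13

13 inversions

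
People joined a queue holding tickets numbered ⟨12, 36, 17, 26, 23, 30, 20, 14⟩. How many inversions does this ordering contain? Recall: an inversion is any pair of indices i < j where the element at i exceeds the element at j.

Count, for each position, how many later elements it exceeds:
12 → none → 0
36 → 17, 26, 23, 30, 20, 14 → 6
17 → 14 → 1
26 → 23, 20, 14 → 3
23 → 20, 14 → 2
30 → 20, 14 → 2
20 → 14 → 1
14 → none → 0
Sum: 0 + 6 + 1 + 3 + 2 + 2 + 1 + 0 = 15

Inversions: 15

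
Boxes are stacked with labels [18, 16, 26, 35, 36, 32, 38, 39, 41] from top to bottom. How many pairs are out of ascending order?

3

For each element, count later entries that are smaller:
18 → 16 → 1
16 → none → 0
26 → none → 0
35 → 32 → 1
36 → 32 → 1
32 → none → 0
38 → none → 0
39 → none → 0
41 → none → 0
Sum: 1 + 0 + 0 + 1 + 1 + 0 + 0 + 0 + 0 = 3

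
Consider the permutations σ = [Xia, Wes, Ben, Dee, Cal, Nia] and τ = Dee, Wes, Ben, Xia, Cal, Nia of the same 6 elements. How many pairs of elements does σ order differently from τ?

Assign each item its position (1..6) in the first ordering, then rewrite the second ordering as that position sequence:
positions: Xia→1, Wes→2, Ben→3, Dee→4, Cal→5, Nia→6
second ordering as positions: [4, 2, 3, 1, 5, 6]
Discordant pairs = inversions in this position sequence.
4: 2, 3, 1 → 3
2: 1 → 1
3: 1 → 1
1: 0
5: 0
6: 0
Total: 3 + 1 + 1 + 0 + 0 + 0 = 5

5 discordant pairs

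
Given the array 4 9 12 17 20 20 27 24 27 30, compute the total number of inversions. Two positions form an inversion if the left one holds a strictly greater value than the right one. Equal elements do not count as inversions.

Element-by-element contributions:
4 → none → 0
9 → none → 0
12 → none → 0
17 → none → 0
20 → none → 0
20 → none → 0
27 → 24 → 1
24 → none → 0
27 → none → 0
30 → none → 0
Sum: 0 + 0 + 0 + 0 + 0 + 0 + 1 + 0 + 0 + 0 = 1

1 inversion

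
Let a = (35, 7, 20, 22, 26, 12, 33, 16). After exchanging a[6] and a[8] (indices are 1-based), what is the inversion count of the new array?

15

Positions 6 and 8 hold 12 and 16; after swapping, the array is [35, 7, 20, 22, 26, 16, 33, 12].
Element-by-element contributions:
35 → 7, 20, 22, 26, 16, 33, 12 → 7
7 → none → 0
20 → 16, 12 → 2
22 → 16, 12 → 2
26 → 16, 12 → 2
16 → 12 → 1
33 → 12 → 1
12 → none → 0
Sum: 7 + 0 + 2 + 2 + 2 + 1 + 1 + 0 = 15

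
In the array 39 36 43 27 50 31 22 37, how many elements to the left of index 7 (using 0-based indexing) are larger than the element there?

3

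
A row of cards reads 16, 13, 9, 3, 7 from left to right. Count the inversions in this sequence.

Listing every pair i<j with a[i]>a[j] (using 1-based positions):
(1,2): 16 > 13
(1,3): 16 > 9
(1,4): 16 > 3
(1,5): 16 > 7
(2,3): 13 > 9
(2,4): 13 > 3
(2,5): 13 > 7
(3,4): 9 > 3
(3,5): 9 > 7
That's 9 pairs.

9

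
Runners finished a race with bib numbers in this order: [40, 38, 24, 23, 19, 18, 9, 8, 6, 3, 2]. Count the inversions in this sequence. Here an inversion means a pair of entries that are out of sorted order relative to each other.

Sweep left to right; for each value list the smaller values that follow it:
40 → 38, 24, 23, 19, 18, 9, 8, 6, 3, 2 → 10
38 → 24, 23, 19, 18, 9, 8, 6, 3, 2 → 9
24 → 23, 19, 18, 9, 8, 6, 3, 2 → 8
23 → 19, 18, 9, 8, 6, 3, 2 → 7
19 → 18, 9, 8, 6, 3, 2 → 6
18 → 9, 8, 6, 3, 2 → 5
9 → 8, 6, 3, 2 → 4
8 → 6, 3, 2 → 3
6 → 3, 2 → 2
3 → 2 → 1
2 → none → 0
Sum: 10 + 9 + 8 + 7 + 6 + 5 + 4 + 3 + 2 + 1 + 0 = 55

55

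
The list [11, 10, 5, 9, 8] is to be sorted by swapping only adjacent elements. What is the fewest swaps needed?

The minimum number of adjacent swaps to sort an array equals its inversion count, since every such swap removes exactly one inversion.
Count inversions — for each element, later elements that are smaller:
11: 10, 5, 9, 8 → 4
10: 5, 9, 8 → 3
5: none → 0
9: 8 → 1
8: none → 0
Total inversions: 4 + 3 + 0 + 1 + 0 = 8

8 adjacent swaps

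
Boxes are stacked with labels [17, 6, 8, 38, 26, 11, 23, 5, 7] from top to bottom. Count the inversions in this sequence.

Count, for each position, how many later elements it exceeds:
17 → 6, 8, 11, 5, 7 → 5
6 → 5 → 1
8 → 5, 7 → 2
38 → 26, 11, 23, 5, 7 → 5
26 → 11, 23, 5, 7 → 4
11 → 5, 7 → 2
23 → 5, 7 → 2
5 → none → 0
7 → none → 0
Sum: 5 + 1 + 2 + 5 + 4 + 2 + 2 + 0 + 0 = 21

Inversions: 21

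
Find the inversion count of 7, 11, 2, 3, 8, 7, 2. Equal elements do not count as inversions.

12

Inversion pairs (indices are 0-based):
(0,2): 7 > 2
(0,3): 7 > 3
(0,6): 7 > 2
(1,2): 11 > 2
(1,3): 11 > 3
(1,4): 11 > 8
(1,5): 11 > 7
(1,6): 11 > 2
(3,6): 3 > 2
(4,5): 8 > 7
(4,6): 8 > 2
(5,6): 7 > 2
That's 12 pairs.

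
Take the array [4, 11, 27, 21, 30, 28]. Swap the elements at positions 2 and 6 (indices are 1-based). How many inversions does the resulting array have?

There are 7 inversions.

Positions 2 and 6 hold 11 and 28; after swapping, the array is [4, 28, 27, 21, 30, 11].
Element-by-element contributions:
4: 0
28: 3
27: 2
21: 1
30: 1
11: 0
Sum: 0 + 3 + 2 + 1 + 1 + 0 = 7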